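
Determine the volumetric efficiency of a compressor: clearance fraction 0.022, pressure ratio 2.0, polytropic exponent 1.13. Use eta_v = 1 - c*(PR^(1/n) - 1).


PR^(1/n) = 2.0^(1/1.13) = 1.84670798
eta_v = 1 - 0.022 * (1.84670798 - 1)
eta_v = 0.9814

0.9814


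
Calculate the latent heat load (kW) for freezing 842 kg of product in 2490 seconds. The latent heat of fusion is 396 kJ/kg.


Q_lat = m * h_fg / t
Q_lat = 842 * 396 / 2490
Q_lat = 133.91 kW

133.91


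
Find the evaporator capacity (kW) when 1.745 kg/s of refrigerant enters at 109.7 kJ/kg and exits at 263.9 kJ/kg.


dh = 263.9 - 109.7 = 154.2 kJ/kg
Q_evap = m_dot * dh = 1.745 * 154.2
Q_evap = 269.08 kW

269.08


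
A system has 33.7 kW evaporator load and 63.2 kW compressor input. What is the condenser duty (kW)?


Q_cond = Q_evap + W
Q_cond = 33.7 + 63.2
Q_cond = 96.9 kW

96.9


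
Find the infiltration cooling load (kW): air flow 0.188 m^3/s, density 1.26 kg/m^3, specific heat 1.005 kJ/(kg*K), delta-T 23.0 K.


Q = V_dot * rho * cp * dT
Q = 0.188 * 1.26 * 1.005 * 23.0
Q = 5.475 kW

5.475


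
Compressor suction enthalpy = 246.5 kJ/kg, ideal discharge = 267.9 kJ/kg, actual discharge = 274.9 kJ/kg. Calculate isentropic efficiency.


dh_ideal = 267.9 - 246.5 = 21.4 kJ/kg
dh_actual = 274.9 - 246.5 = 28.4 kJ/kg
eta_s = dh_ideal / dh_actual = 21.4 / 28.4
eta_s = 0.7535

0.7535


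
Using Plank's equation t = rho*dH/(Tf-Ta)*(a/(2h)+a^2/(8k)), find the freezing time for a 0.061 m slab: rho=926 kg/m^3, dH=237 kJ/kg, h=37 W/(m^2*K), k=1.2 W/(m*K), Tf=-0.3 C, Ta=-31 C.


dT = -0.3 - (-31) = 30.7 K
term1 = a/(2h) = 0.061/(2*37) = 0.0008243243243
term2 = a^2/(8k) = 0.061^2/(8*1.2) = 0.0003876041667
t = rho*dH*1000/dT * (term1 + term2)
t = 926*237*1000/30.7 * (0.0008243243243 + 0.0003876041667)
t = 8664 s

8664


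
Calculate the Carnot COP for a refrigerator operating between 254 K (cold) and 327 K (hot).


dT = 327 - 254 = 73 K
COP_carnot = T_cold / dT = 254 / 73
COP_carnot = 3.479

3.479


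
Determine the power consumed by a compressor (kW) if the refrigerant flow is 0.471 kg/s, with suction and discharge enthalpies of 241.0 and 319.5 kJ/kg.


dh = 319.5 - 241.0 = 78.5 kJ/kg
W = m_dot * dh = 0.471 * 78.5 = 36.97 kW

36.97


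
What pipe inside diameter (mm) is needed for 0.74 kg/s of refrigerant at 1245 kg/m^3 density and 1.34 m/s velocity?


A = m_dot / (rho * v) = 0.74 / (1245 * 1.34) = 0.000443565306 m^2
d = sqrt(4*A/pi) * 1000
d = 23.8 mm

23.8


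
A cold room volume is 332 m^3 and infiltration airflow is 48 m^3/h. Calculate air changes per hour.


ACH = flow / volume
ACH = 48 / 332
ACH = 0.145

0.145


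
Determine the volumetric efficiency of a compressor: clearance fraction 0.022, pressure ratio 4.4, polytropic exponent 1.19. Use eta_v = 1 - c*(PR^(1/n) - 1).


PR^(1/n) = 4.4^(1/1.19) = 3.47309398
eta_v = 1 - 0.022 * (3.47309398 - 1)
eta_v = 0.9456

0.9456


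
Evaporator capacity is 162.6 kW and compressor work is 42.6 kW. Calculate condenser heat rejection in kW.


Q_cond = Q_evap + W
Q_cond = 162.6 + 42.6
Q_cond = 205.2 kW

205.2


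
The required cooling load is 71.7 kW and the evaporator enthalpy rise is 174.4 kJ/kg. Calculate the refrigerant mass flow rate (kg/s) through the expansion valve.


m_dot = Q / dh
m_dot = 71.7 / 174.4
m_dot = 0.4111 kg/s

0.4111


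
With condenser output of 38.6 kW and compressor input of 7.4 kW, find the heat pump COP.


COP_hp = Q_cond / W
COP_hp = 38.6 / 7.4
COP_hp = 5.216

5.216


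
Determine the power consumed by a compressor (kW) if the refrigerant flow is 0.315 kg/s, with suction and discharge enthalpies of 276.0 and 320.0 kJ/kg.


dh = 320.0 - 276.0 = 44.0 kJ/kg
W = m_dot * dh = 0.315 * 44.0 = 13.86 kW

13.86


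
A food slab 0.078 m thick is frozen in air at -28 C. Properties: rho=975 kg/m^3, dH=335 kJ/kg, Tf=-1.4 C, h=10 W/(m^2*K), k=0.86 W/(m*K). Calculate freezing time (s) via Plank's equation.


dT = -1.4 - (-28) = 26.6 K
term1 = a/(2h) = 0.078/(2*10) = 0.0039
term2 = a^2/(8k) = 0.078^2/(8*0.86) = 0.0008843023256
t = rho*dH*1000/dT * (term1 + term2)
t = 975*335*1000/26.6 * (0.0039 + 0.0008843023256)
t = 58747 s

58747


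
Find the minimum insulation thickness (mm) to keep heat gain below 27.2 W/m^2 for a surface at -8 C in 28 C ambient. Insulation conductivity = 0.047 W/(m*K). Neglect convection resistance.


dT = 28 - (-8) = 36 K
thickness = k * dT / q_max * 1000
thickness = 0.047 * 36 / 27.2 * 1000
thickness = 62.2 mm

62.2


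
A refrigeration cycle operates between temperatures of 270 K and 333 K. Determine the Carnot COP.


dT = 333 - 270 = 63 K
COP_carnot = T_cold / dT = 270 / 63
COP_carnot = 4.286

4.286


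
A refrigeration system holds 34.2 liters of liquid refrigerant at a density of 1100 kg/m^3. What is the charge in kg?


Charge = V * rho / 1000
Charge = 34.2 * 1100 / 1000
Charge = 37.62 kg

37.62


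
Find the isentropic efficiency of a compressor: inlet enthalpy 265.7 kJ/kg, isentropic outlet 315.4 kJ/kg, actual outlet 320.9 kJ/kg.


dh_ideal = 315.4 - 265.7 = 49.7 kJ/kg
dh_actual = 320.9 - 265.7 = 55.2 kJ/kg
eta_s = dh_ideal / dh_actual = 49.7 / 55.2
eta_s = 0.9004

0.9004


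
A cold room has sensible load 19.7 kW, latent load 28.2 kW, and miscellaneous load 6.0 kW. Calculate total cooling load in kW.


Q_total = Q_s + Q_l + Q_misc
Q_total = 19.7 + 28.2 + 6.0
Q_total = 53.9 kW

53.9


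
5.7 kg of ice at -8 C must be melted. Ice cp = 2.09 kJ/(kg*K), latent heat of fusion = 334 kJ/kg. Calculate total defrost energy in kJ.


Sensible heat = cp * dT = 2.09 * 8 = 16.72 kJ/kg
Total per kg = 16.72 + 334 = 350.72 kJ/kg
Q = m * total = 5.7 * 350.72
Q = 1999.1 kJ

1999.1


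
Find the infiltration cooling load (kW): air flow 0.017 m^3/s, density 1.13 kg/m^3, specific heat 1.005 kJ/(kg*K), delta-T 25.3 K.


Q = V_dot * rho * cp * dT
Q = 0.017 * 1.13 * 1.005 * 25.3
Q = 0.488 kW

0.488


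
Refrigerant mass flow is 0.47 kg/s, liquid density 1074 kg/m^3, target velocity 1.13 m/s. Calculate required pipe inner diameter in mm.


A = m_dot / (rho * v) = 0.47 / (1074 * 1.13) = 0.0003872711392 m^2
d = sqrt(4*A/pi) * 1000
d = 22.2 mm

22.2


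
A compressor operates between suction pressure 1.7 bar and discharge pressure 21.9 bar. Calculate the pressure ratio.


PR = P_high / P_low
PR = 21.9 / 1.7
PR = 12.882

12.882


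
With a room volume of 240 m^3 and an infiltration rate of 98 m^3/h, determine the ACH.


ACH = flow / volume
ACH = 98 / 240
ACH = 0.408

0.408


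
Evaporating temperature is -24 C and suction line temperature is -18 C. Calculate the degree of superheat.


Superheat = T_suction - T_evap
Superheat = -18 - (-24)
Superheat = 6 K

6


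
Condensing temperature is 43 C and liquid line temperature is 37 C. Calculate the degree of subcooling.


Subcooling = T_cond - T_liquid
Subcooling = 43 - 37
Subcooling = 6 K

6


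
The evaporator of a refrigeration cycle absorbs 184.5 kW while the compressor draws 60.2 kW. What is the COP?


COP = Q_evap / W
COP = 184.5 / 60.2
COP = 3.065

3.065


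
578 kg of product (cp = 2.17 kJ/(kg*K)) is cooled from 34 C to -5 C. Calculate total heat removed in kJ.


dT = 34 - (-5) = 39 K
Q = m * cp * dT = 578 * 2.17 * 39
Q = 48916 kJ

48916


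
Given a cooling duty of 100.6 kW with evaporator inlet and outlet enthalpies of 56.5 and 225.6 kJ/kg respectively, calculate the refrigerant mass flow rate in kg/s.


dh = 225.6 - 56.5 = 169.1 kJ/kg
m_dot = Q / dh = 100.6 / 169.1 = 0.5949 kg/s

0.5949


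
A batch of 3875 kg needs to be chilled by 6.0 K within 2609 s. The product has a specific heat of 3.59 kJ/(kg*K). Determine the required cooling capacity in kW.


Q = m * cp * dT / t
Q = 3875 * 3.59 * 6.0 / 2609
Q = 31.992 kW

31.992


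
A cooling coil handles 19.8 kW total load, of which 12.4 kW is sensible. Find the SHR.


SHR = Q_sensible / Q_total
SHR = 12.4 / 19.8
SHR = 0.626

0.626


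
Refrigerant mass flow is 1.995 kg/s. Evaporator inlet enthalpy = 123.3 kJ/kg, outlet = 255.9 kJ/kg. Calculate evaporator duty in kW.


dh = 255.9 - 123.3 = 132.6 kJ/kg
Q_evap = m_dot * dh = 1.995 * 132.6
Q_evap = 264.54 kW

264.54


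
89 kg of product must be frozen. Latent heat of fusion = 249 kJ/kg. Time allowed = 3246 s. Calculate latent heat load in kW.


Q_lat = m * h_fg / t
Q_lat = 89 * 249 / 3246
Q_lat = 6.83 kW

6.83


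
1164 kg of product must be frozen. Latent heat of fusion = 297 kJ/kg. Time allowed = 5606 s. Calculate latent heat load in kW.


Q_lat = m * h_fg / t
Q_lat = 1164 * 297 / 5606
Q_lat = 61.67 kW

61.67


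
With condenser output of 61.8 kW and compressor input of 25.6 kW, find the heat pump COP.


COP_hp = Q_cond / W
COP_hp = 61.8 / 25.6
COP_hp = 2.414

2.414


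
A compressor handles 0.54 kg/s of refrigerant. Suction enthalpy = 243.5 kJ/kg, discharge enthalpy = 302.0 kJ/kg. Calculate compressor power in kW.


dh = 302.0 - 243.5 = 58.5 kJ/kg
W = m_dot * dh = 0.54 * 58.5 = 31.59 kW

31.59


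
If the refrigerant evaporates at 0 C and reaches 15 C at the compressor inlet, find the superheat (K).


Superheat = T_suction - T_evap
Superheat = 15 - (0)
Superheat = 15 K

15


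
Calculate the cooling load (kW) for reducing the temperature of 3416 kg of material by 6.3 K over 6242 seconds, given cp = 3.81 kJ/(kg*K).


Q = m * cp * dT / t
Q = 3416 * 3.81 * 6.3 / 6242
Q = 13.136 kW

13.136


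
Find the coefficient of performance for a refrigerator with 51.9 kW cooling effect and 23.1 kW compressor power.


COP = Q_evap / W
COP = 51.9 / 23.1
COP = 2.247

2.247


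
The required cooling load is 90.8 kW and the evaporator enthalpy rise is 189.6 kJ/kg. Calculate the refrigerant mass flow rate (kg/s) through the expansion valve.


m_dot = Q / dh
m_dot = 90.8 / 189.6
m_dot = 0.4789 kg/s

0.4789


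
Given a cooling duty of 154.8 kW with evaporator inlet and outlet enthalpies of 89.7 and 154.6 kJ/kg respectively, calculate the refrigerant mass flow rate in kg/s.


dh = 154.6 - 89.7 = 64.9 kJ/kg
m_dot = Q / dh = 154.8 / 64.9 = 2.3852 kg/s

2.3852


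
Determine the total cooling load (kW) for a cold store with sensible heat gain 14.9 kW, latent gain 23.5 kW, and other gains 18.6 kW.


Q_total = Q_s + Q_l + Q_misc
Q_total = 14.9 + 23.5 + 18.6
Q_total = 57.0 kW

57.0


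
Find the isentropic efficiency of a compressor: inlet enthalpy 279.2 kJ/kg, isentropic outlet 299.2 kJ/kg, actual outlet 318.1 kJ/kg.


dh_ideal = 299.2 - 279.2 = 20.0 kJ/kg
dh_actual = 318.1 - 279.2 = 38.9 kJ/kg
eta_s = dh_ideal / dh_actual = 20.0 / 38.9
eta_s = 0.5141

0.5141


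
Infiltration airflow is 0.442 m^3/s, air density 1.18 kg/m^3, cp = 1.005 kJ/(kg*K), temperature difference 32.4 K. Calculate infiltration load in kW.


Q = V_dot * rho * cp * dT
Q = 0.442 * 1.18 * 1.005 * 32.4
Q = 16.983 kW

16.983


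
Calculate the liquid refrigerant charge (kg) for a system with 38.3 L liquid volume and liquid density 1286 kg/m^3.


Charge = V * rho / 1000
Charge = 38.3 * 1286 / 1000
Charge = 49.25 kg

49.25


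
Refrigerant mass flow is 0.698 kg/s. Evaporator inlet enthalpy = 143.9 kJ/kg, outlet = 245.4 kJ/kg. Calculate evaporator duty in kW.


dh = 245.4 - 143.9 = 101.5 kJ/kg
Q_evap = m_dot * dh = 0.698 * 101.5
Q_evap = 70.85 kW

70.85


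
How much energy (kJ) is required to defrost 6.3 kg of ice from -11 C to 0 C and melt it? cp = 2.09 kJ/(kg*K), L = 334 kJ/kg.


Sensible heat = cp * dT = 2.09 * 11 = 22.99 kJ/kg
Total per kg = 22.99 + 334 = 356.99 kJ/kg
Q = m * total = 6.3 * 356.99
Q = 2249.0 kJ

2249.0


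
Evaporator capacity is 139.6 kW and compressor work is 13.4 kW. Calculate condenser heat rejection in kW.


Q_cond = Q_evap + W
Q_cond = 139.6 + 13.4
Q_cond = 153.0 kW

153.0


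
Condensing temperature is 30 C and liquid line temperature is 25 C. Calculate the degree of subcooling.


Subcooling = T_cond - T_liquid
Subcooling = 30 - 25
Subcooling = 5 K

5


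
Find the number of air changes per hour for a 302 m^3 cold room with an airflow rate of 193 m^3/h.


ACH = flow / volume
ACH = 193 / 302
ACH = 0.639

0.639


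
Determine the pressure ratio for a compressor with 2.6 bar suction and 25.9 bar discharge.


PR = P_high / P_low
PR = 25.9 / 2.6
PR = 9.962

9.962


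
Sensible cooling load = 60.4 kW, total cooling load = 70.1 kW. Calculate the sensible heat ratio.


SHR = Q_sensible / Q_total
SHR = 60.4 / 70.1
SHR = 0.862

0.862


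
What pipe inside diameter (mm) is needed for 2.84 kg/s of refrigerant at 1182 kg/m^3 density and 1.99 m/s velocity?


A = m_dot / (rho * v) = 2.84 / (1182 * 1.99) = 0.001207390591 m^2
d = sqrt(4*A/pi) * 1000
d = 39.2 mm

39.2


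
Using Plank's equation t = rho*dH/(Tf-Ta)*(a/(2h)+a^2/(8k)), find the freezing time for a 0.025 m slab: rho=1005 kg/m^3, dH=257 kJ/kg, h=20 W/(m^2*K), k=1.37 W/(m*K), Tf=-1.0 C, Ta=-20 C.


dT = -1.0 - (-20) = 19.0 K
term1 = a/(2h) = 0.025/(2*20) = 0.000625
term2 = a^2/(8k) = 0.025^2/(8*1.37) = 0.00005702554745
t = rho*dH*1000/dT * (term1 + term2)
t = 1005*257*1000/19.0 * (0.000625 + 0.00005702554745)
t = 9271 s

9271


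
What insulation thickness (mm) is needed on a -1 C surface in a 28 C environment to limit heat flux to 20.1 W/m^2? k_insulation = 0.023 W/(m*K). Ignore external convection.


dT = 28 - (-1) = 29 K
thickness = k * dT / q_max * 1000
thickness = 0.023 * 29 / 20.1 * 1000
thickness = 33.2 mm

33.2


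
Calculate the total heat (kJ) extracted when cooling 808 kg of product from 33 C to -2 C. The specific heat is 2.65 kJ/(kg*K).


dT = 33 - (-2) = 35 K
Q = m * cp * dT = 808 * 2.65 * 35
Q = 74942 kJ

74942


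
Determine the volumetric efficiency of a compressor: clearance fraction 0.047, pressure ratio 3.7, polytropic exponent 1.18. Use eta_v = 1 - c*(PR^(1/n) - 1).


PR^(1/n) = 3.7^(1/1.18) = 3.0305879
eta_v = 1 - 0.047 * (3.0305879 - 1)
eta_v = 0.9046

0.9046


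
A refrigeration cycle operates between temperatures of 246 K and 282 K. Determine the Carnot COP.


dT = 282 - 246 = 36 K
COP_carnot = T_cold / dT = 246 / 36
COP_carnot = 6.833

6.833


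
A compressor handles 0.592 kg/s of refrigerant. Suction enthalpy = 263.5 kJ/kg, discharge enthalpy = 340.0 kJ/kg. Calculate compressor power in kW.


dh = 340.0 - 263.5 = 76.5 kJ/kg
W = m_dot * dh = 0.592 * 76.5 = 45.29 kW

45.29


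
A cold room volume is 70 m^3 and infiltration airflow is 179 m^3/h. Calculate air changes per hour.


ACH = flow / volume
ACH = 179 / 70
ACH = 2.557

2.557


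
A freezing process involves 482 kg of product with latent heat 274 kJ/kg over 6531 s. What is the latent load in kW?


Q_lat = m * h_fg / t
Q_lat = 482 * 274 / 6531
Q_lat = 20.22 kW

20.22


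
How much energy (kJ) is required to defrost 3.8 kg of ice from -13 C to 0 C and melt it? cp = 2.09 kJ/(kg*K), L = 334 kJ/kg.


Sensible heat = cp * dT = 2.09 * 13 = 27.17 kJ/kg
Total per kg = 27.17 + 334 = 361.17 kJ/kg
Q = m * total = 3.8 * 361.17
Q = 1372.4 kJ

1372.4


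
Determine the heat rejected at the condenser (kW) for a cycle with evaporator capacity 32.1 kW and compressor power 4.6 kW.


Q_cond = Q_evap + W
Q_cond = 32.1 + 4.6
Q_cond = 36.7 kW

36.7


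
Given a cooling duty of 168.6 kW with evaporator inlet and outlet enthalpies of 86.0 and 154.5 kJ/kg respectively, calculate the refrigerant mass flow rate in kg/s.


dh = 154.5 - 86.0 = 68.5 kJ/kg
m_dot = Q / dh = 168.6 / 68.5 = 2.4613 kg/s

2.4613


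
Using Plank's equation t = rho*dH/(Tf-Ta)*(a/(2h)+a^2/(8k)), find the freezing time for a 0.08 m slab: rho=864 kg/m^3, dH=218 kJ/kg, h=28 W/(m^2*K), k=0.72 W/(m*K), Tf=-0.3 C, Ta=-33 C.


dT = -0.3 - (-33) = 32.7 K
term1 = a/(2h) = 0.08/(2*28) = 0.001428571429
term2 = a^2/(8k) = 0.08^2/(8*0.72) = 0.001111111111
t = rho*dH*1000/dT * (term1 + term2)
t = 864*218*1000/32.7 * (0.001428571429 + 0.001111111111)
t = 14629 s

14629


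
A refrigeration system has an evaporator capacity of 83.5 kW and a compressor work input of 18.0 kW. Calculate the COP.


COP = Q_evap / W
COP = 83.5 / 18.0
COP = 4.639

4.639


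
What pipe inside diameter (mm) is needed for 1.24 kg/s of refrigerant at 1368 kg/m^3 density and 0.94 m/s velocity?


A = m_dot / (rho * v) = 1.24 / (1368 * 0.94) = 0.000964290158 m^2
d = sqrt(4*A/pi) * 1000
d = 35.0 mm

35.0


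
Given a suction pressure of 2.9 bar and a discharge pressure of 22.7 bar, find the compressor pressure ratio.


PR = P_high / P_low
PR = 22.7 / 2.9
PR = 7.828

7.828


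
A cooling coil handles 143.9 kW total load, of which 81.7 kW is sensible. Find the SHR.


SHR = Q_sensible / Q_total
SHR = 81.7 / 143.9
SHR = 0.568

0.568


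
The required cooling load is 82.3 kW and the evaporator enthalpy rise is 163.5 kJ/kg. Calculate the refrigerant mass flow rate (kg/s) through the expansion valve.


m_dot = Q / dh
m_dot = 82.3 / 163.5
m_dot = 0.5034 kg/s

0.5034


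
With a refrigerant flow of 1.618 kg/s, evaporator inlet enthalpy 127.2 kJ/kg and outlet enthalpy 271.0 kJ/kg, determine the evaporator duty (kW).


dh = 271.0 - 127.2 = 143.8 kJ/kg
Q_evap = m_dot * dh = 1.618 * 143.8
Q_evap = 232.67 kW

232.67


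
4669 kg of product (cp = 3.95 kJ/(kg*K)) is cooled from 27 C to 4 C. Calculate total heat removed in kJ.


dT = 27 - (4) = 23 K
Q = m * cp * dT = 4669 * 3.95 * 23
Q = 424179 kJ

424179


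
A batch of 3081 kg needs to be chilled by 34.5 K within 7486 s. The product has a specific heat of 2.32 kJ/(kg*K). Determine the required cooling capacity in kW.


Q = m * cp * dT / t
Q = 3081 * 2.32 * 34.5 / 7486
Q = 32.942 kW

32.942


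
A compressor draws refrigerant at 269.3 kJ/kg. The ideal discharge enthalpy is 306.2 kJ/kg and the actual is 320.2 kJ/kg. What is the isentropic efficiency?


dh_ideal = 306.2 - 269.3 = 36.9 kJ/kg
dh_actual = 320.2 - 269.3 = 50.9 kJ/kg
eta_s = dh_ideal / dh_actual = 36.9 / 50.9
eta_s = 0.725

0.725


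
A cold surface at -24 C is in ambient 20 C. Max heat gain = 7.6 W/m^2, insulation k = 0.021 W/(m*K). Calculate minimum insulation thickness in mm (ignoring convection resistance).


dT = 20 - (-24) = 44 K
thickness = k * dT / q_max * 1000
thickness = 0.021 * 44 / 7.6 * 1000
thickness = 121.6 mm

121.6


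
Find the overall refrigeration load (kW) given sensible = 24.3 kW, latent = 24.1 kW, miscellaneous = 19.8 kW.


Q_total = Q_s + Q_l + Q_misc
Q_total = 24.3 + 24.1 + 19.8
Q_total = 68.2 kW

68.2


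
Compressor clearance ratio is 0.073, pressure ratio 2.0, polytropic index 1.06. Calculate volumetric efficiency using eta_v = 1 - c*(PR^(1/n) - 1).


PR^(1/n) = 2.0^(1/1.06) = 1.92304994
eta_v = 1 - 0.073 * (1.92304994 - 1)
eta_v = 0.9326

0.9326


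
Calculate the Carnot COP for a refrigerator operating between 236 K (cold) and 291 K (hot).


dT = 291 - 236 = 55 K
COP_carnot = T_cold / dT = 236 / 55
COP_carnot = 4.291

4.291


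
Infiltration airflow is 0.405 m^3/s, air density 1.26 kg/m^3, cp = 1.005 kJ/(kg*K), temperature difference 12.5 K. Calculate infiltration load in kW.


Q = V_dot * rho * cp * dT
Q = 0.405 * 1.26 * 1.005 * 12.5
Q = 6.411 kW

6.411


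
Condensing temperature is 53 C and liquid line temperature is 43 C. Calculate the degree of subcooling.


Subcooling = T_cond - T_liquid
Subcooling = 53 - 43
Subcooling = 10 K

10


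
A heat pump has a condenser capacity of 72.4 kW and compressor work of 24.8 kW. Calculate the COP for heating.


COP_hp = Q_cond / W
COP_hp = 72.4 / 24.8
COP_hp = 2.919

2.919


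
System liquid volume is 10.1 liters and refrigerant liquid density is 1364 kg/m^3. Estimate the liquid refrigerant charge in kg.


Charge = V * rho / 1000
Charge = 10.1 * 1364 / 1000
Charge = 13.78 kg

13.78


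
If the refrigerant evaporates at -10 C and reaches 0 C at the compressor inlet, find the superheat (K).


Superheat = T_suction - T_evap
Superheat = 0 - (-10)
Superheat = 10 K

10


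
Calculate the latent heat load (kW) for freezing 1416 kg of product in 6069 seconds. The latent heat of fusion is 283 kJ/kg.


Q_lat = m * h_fg / t
Q_lat = 1416 * 283 / 6069
Q_lat = 66.03 kW

66.03


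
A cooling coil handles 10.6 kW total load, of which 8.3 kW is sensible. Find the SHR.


SHR = Q_sensible / Q_total
SHR = 8.3 / 10.6
SHR = 0.783

0.783


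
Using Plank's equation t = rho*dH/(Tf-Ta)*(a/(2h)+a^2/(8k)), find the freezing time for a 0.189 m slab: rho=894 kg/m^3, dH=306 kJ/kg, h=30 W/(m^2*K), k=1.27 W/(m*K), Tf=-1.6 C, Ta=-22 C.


dT = -1.6 - (-22) = 20.4 K
term1 = a/(2h) = 0.189/(2*30) = 0.00315
term2 = a^2/(8k) = 0.189^2/(8*1.27) = 0.003515846457
t = rho*dH*1000/dT * (term1 + term2)
t = 894*306*1000/20.4 * (0.00315 + 0.003515846457)
t = 89389 s

89389


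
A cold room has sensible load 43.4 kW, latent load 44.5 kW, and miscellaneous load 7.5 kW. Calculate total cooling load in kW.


Q_total = Q_s + Q_l + Q_misc
Q_total = 43.4 + 44.5 + 7.5
Q_total = 95.4 kW

95.4


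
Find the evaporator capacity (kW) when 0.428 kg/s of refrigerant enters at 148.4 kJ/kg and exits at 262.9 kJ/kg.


dh = 262.9 - 148.4 = 114.5 kJ/kg
Q_evap = m_dot * dh = 0.428 * 114.5
Q_evap = 49.01 kW

49.01


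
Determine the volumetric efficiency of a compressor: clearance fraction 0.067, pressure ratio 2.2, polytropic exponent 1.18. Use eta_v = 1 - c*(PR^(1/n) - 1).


PR^(1/n) = 2.2^(1/1.18) = 1.95069204
eta_v = 1 - 0.067 * (1.95069204 - 1)
eta_v = 0.9363

0.9363


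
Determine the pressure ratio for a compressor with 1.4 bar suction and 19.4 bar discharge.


PR = P_high / P_low
PR = 19.4 / 1.4
PR = 13.857

13.857


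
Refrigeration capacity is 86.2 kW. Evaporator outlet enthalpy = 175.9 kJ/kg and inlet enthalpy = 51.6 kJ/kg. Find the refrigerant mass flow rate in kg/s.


dh = 175.9 - 51.6 = 124.3 kJ/kg
m_dot = Q / dh = 86.2 / 124.3 = 0.6935 kg/s

0.6935


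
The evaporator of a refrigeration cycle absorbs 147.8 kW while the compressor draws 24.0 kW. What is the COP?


COP = Q_evap / W
COP = 147.8 / 24.0
COP = 6.158

6.158


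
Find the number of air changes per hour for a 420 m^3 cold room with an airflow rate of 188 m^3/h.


ACH = flow / volume
ACH = 188 / 420
ACH = 0.448

0.448


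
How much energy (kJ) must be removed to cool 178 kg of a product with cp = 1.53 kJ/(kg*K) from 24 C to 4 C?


dT = 24 - (4) = 20 K
Q = m * cp * dT = 178 * 1.53 * 20
Q = 5447 kJ

5447


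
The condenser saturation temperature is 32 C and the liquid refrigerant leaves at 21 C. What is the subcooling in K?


Subcooling = T_cond - T_liquid
Subcooling = 32 - 21
Subcooling = 11 K

11


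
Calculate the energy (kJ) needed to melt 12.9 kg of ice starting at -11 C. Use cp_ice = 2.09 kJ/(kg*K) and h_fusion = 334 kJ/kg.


Sensible heat = cp * dT = 2.09 * 11 = 22.99 kJ/kg
Total per kg = 22.99 + 334 = 356.99 kJ/kg
Q = m * total = 12.9 * 356.99
Q = 4605.2 kJ

4605.2


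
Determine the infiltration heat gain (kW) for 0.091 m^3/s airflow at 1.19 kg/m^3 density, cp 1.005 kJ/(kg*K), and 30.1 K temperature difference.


Q = V_dot * rho * cp * dT
Q = 0.091 * 1.19 * 1.005 * 30.1
Q = 3.276 kW

3.276


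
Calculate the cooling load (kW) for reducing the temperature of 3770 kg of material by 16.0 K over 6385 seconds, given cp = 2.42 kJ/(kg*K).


Q = m * cp * dT / t
Q = 3770 * 2.42 * 16.0 / 6385
Q = 22.862 kW

22.862


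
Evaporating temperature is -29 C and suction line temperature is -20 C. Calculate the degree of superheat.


Superheat = T_suction - T_evap
Superheat = -20 - (-29)
Superheat = 9 K

9


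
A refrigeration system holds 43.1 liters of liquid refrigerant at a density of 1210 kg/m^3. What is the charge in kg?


Charge = V * rho / 1000
Charge = 43.1 * 1210 / 1000
Charge = 52.15 kg

52.15


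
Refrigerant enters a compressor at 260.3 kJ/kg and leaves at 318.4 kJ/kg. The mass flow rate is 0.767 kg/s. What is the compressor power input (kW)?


dh = 318.4 - 260.3 = 58.1 kJ/kg
W = m_dot * dh = 0.767 * 58.1 = 44.56 kW

44.56


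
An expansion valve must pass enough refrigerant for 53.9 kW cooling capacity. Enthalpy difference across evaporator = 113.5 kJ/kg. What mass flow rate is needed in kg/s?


m_dot = Q / dh
m_dot = 53.9 / 113.5
m_dot = 0.4749 kg/s

0.4749


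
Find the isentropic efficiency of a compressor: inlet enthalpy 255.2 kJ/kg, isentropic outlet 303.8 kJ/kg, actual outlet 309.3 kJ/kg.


dh_ideal = 303.8 - 255.2 = 48.6 kJ/kg
dh_actual = 309.3 - 255.2 = 54.1 kJ/kg
eta_s = dh_ideal / dh_actual = 48.6 / 54.1
eta_s = 0.8983

0.8983


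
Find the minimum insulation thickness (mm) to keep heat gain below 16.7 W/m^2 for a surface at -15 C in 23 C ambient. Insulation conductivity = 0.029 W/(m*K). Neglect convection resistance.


dT = 23 - (-15) = 38 K
thickness = k * dT / q_max * 1000
thickness = 0.029 * 38 / 16.7 * 1000
thickness = 66.0 mm

66.0


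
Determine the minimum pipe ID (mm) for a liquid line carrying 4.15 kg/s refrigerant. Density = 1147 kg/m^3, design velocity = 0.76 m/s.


A = m_dot / (rho * v) = 4.15 / (1147 * 0.76) = 0.004760702978 m^2
d = sqrt(4*A/pi) * 1000
d = 77.9 mm

77.9


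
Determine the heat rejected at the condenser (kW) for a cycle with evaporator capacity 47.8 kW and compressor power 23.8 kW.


Q_cond = Q_evap + W
Q_cond = 47.8 + 23.8
Q_cond = 71.6 kW

71.6


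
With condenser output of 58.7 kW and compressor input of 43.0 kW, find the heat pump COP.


COP_hp = Q_cond / W
COP_hp = 58.7 / 43.0
COP_hp = 1.365

1.365


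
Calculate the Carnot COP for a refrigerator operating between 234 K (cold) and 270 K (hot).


dT = 270 - 234 = 36 K
COP_carnot = T_cold / dT = 234 / 36
COP_carnot = 6.5

6.5


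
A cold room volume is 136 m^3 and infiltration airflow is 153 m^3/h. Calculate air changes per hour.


ACH = flow / volume
ACH = 153 / 136
ACH = 1.125

1.125


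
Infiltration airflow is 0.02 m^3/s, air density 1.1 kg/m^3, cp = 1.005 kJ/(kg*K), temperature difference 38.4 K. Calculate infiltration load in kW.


Q = V_dot * rho * cp * dT
Q = 0.02 * 1.1 * 1.005 * 38.4
Q = 0.849 kW

0.849


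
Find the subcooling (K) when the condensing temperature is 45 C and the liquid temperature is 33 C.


Subcooling = T_cond - T_liquid
Subcooling = 45 - 33
Subcooling = 12 K

12


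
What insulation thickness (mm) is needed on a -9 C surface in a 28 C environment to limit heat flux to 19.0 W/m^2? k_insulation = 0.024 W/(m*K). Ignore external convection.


dT = 28 - (-9) = 37 K
thickness = k * dT / q_max * 1000
thickness = 0.024 * 37 / 19.0 * 1000
thickness = 46.7 mm

46.7


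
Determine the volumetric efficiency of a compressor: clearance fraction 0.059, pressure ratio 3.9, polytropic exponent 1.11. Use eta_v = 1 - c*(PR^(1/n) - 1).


PR^(1/n) = 3.9^(1/1.11) = 3.40792977
eta_v = 1 - 0.059 * (3.40792977 - 1)
eta_v = 0.8579

0.8579


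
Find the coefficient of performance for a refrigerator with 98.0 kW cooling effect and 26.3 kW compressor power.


COP = Q_evap / W
COP = 98.0 / 26.3
COP = 3.726

3.726


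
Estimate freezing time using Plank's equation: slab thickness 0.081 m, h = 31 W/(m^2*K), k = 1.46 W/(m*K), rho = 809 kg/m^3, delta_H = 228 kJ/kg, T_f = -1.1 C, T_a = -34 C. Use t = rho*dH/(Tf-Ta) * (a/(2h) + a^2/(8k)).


dT = -1.1 - (-34) = 32.9 K
term1 = a/(2h) = 0.081/(2*31) = 0.001306451613
term2 = a^2/(8k) = 0.081^2/(8*1.46) = 0.0005617294521
t = rho*dH*1000/dT * (term1 + term2)
t = 809*228*1000/32.9 * (0.001306451613 + 0.0005617294521)
t = 10474 s

10474


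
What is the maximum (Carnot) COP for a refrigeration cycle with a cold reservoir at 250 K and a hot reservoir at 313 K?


dT = 313 - 250 = 63 K
COP_carnot = T_cold / dT = 250 / 63
COP_carnot = 3.968

3.968


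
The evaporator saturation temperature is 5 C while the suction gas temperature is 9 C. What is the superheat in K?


Superheat = T_suction - T_evap
Superheat = 9 - (5)
Superheat = 4 K

4


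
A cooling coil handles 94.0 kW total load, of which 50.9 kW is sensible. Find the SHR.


SHR = Q_sensible / Q_total
SHR = 50.9 / 94.0
SHR = 0.541

0.541


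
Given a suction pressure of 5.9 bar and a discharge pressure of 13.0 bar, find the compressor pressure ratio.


PR = P_high / P_low
PR = 13.0 / 5.9
PR = 2.203

2.203


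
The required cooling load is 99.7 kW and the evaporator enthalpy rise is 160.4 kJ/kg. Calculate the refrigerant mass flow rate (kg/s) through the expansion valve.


m_dot = Q / dh
m_dot = 99.7 / 160.4
m_dot = 0.6216 kg/s

0.6216


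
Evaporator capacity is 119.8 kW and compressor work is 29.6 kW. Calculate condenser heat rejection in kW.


Q_cond = Q_evap + W
Q_cond = 119.8 + 29.6
Q_cond = 149.4 kW

149.4


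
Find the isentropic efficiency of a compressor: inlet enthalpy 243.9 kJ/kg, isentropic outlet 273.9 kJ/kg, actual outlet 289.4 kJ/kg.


dh_ideal = 273.9 - 243.9 = 30.0 kJ/kg
dh_actual = 289.4 - 243.9 = 45.5 kJ/kg
eta_s = dh_ideal / dh_actual = 30.0 / 45.5
eta_s = 0.6593

0.6593


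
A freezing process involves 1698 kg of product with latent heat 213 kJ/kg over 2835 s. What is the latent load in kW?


Q_lat = m * h_fg / t
Q_lat = 1698 * 213 / 2835
Q_lat = 127.57 kW

127.57


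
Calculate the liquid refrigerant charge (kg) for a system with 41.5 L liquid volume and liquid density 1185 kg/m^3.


Charge = V * rho / 1000
Charge = 41.5 * 1185 / 1000
Charge = 49.18 kg

49.18


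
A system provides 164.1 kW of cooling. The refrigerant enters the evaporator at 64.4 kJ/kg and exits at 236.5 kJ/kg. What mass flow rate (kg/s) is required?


dh = 236.5 - 64.4 = 172.1 kJ/kg
m_dot = Q / dh = 164.1 / 172.1 = 0.9535 kg/s

0.9535


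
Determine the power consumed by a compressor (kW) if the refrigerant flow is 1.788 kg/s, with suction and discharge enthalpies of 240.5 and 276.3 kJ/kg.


dh = 276.3 - 240.5 = 35.8 kJ/kg
W = m_dot * dh = 1.788 * 35.8 = 64.01 kW

64.01


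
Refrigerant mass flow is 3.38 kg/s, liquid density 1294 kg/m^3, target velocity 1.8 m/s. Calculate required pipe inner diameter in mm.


A = m_dot / (rho * v) = 3.38 / (1294 * 1.8) = 0.001451142023 m^2
d = sqrt(4*A/pi) * 1000
d = 43.0 mm

43.0


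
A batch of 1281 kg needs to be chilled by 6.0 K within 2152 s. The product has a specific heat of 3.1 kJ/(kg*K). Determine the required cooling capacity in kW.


Q = m * cp * dT / t
Q = 1281 * 3.1 * 6.0 / 2152
Q = 11.072 kW

11.072


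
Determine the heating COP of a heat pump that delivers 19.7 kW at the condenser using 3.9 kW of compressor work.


COP_hp = Q_cond / W
COP_hp = 19.7 / 3.9
COP_hp = 5.051

5.051


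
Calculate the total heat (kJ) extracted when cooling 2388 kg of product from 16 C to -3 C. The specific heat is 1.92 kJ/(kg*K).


dT = 16 - (-3) = 19 K
Q = m * cp * dT = 2388 * 1.92 * 19
Q = 87114 kJ

87114


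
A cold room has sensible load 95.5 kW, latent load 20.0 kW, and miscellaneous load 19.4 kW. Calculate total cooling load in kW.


Q_total = Q_s + Q_l + Q_misc
Q_total = 95.5 + 20.0 + 19.4
Q_total = 134.9 kW

134.9


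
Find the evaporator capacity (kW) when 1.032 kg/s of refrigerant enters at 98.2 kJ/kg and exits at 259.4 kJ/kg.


dh = 259.4 - 98.2 = 161.2 kJ/kg
Q_evap = m_dot * dh = 1.032 * 161.2
Q_evap = 166.36 kW

166.36


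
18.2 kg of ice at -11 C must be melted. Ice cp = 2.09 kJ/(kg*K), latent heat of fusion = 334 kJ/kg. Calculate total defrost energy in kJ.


Sensible heat = cp * dT = 2.09 * 11 = 22.99 kJ/kg
Total per kg = 22.99 + 334 = 356.99 kJ/kg
Q = m * total = 18.2 * 356.99
Q = 6497.2 kJ

6497.2


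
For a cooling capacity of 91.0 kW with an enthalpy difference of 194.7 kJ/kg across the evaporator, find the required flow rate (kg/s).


m_dot = Q / dh
m_dot = 91.0 / 194.7
m_dot = 0.4674 kg/s

0.4674


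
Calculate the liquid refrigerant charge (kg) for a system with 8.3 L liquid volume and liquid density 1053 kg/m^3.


Charge = V * rho / 1000
Charge = 8.3 * 1053 / 1000
Charge = 8.74 kg

8.74


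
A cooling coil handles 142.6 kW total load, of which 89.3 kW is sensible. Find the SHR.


SHR = Q_sensible / Q_total
SHR = 89.3 / 142.6
SHR = 0.626

0.626


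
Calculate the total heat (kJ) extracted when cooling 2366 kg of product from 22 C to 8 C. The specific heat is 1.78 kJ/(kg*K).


dT = 22 - (8) = 14 K
Q = m * cp * dT = 2366 * 1.78 * 14
Q = 58961 kJ

58961


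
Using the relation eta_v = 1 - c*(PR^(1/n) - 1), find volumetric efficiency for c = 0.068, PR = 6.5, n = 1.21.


PR^(1/n) = 6.5^(1/1.21) = 4.69709366
eta_v = 1 - 0.068 * (4.69709366 - 1)
eta_v = 0.7486

0.7486


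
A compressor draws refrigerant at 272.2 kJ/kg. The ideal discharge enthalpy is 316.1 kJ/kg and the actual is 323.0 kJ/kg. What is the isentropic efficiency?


dh_ideal = 316.1 - 272.2 = 43.9 kJ/kg
dh_actual = 323.0 - 272.2 = 50.8 kJ/kg
eta_s = dh_ideal / dh_actual = 43.9 / 50.8
eta_s = 0.8642

0.8642


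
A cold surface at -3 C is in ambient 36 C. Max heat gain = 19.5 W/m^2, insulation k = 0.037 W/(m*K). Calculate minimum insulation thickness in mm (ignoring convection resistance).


dT = 36 - (-3) = 39 K
thickness = k * dT / q_max * 1000
thickness = 0.037 * 39 / 19.5 * 1000
thickness = 74.0 mm

74.0


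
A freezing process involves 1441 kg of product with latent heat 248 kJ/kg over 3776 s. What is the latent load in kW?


Q_lat = m * h_fg / t
Q_lat = 1441 * 248 / 3776
Q_lat = 94.64 kW

94.64


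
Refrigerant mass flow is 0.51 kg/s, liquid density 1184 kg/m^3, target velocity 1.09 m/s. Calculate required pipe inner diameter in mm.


A = m_dot / (rho * v) = 0.51 / (1184 * 1.09) = 0.0003951772874 m^2
d = sqrt(4*A/pi) * 1000
d = 22.4 mm

22.4


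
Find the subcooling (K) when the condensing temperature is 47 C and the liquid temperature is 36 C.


Subcooling = T_cond - T_liquid
Subcooling = 47 - 36
Subcooling = 11 K

11


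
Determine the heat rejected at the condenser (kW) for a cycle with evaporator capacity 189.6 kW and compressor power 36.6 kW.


Q_cond = Q_evap + W
Q_cond = 189.6 + 36.6
Q_cond = 226.2 kW

226.2


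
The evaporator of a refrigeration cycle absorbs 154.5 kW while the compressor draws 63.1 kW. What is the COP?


COP = Q_evap / W
COP = 154.5 / 63.1
COP = 2.448

2.448


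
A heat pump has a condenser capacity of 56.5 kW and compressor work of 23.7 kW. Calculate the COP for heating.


COP_hp = Q_cond / W
COP_hp = 56.5 / 23.7
COP_hp = 2.384

2.384


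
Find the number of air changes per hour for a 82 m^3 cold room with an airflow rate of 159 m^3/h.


ACH = flow / volume
ACH = 159 / 82
ACH = 1.939

1.939


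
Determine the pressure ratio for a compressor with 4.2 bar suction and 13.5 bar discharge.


PR = P_high / P_low
PR = 13.5 / 4.2
PR = 3.214

3.214


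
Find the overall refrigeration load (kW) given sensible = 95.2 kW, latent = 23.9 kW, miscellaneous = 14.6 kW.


Q_total = Q_s + Q_l + Q_misc
Q_total = 95.2 + 23.9 + 14.6
Q_total = 133.7 kW

133.7


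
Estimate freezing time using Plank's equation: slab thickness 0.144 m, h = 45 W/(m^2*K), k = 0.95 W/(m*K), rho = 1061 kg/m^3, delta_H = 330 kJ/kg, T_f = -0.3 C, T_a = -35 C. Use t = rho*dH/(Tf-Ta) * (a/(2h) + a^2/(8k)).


dT = -0.3 - (-35) = 34.7 K
term1 = a/(2h) = 0.144/(2*45) = 0.0016
term2 = a^2/(8k) = 0.144^2/(8*0.95) = 0.002728421053
t = rho*dH*1000/dT * (term1 + term2)
t = 1061*330*1000/34.7 * (0.0016 + 0.002728421053)
t = 43675 s

43675


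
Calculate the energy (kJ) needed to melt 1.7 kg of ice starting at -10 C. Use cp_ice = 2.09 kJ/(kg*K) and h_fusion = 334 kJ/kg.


Sensible heat = cp * dT = 2.09 * 10 = 20.9 kJ/kg
Total per kg = 20.9 + 334 = 354.9 kJ/kg
Q = m * total = 1.7 * 354.9
Q = 603.3 kJ

603.3


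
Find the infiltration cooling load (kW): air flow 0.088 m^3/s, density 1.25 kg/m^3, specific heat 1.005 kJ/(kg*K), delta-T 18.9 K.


Q = V_dot * rho * cp * dT
Q = 0.088 * 1.25 * 1.005 * 18.9
Q = 2.089 kW

2.089


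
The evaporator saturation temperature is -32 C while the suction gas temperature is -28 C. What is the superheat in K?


Superheat = T_suction - T_evap
Superheat = -28 - (-32)
Superheat = 4 K

4


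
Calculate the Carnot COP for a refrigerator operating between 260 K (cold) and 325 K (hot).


dT = 325 - 260 = 65 K
COP_carnot = T_cold / dT = 260 / 65
COP_carnot = 4.0

4.0


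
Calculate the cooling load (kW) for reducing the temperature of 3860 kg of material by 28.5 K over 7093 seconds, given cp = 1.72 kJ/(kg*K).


Q = m * cp * dT / t
Q = 3860 * 1.72 * 28.5 / 7093
Q = 26.677 kW

26.677


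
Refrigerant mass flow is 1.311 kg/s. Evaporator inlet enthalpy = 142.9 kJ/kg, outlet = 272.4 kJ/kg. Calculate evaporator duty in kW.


dh = 272.4 - 142.9 = 129.5 kJ/kg
Q_evap = m_dot * dh = 1.311 * 129.5
Q_evap = 169.77 kW

169.77


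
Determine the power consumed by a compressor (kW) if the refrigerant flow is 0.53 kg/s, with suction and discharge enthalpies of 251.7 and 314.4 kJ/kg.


dh = 314.4 - 251.7 = 62.7 kJ/kg
W = m_dot * dh = 0.53 * 62.7 = 33.23 kW

33.23


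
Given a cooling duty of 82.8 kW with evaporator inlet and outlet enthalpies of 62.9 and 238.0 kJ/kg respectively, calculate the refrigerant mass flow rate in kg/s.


dh = 238.0 - 62.9 = 175.1 kJ/kg
m_dot = Q / dh = 82.8 / 175.1 = 0.4729 kg/s

0.4729


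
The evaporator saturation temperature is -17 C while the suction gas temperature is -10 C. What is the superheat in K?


Superheat = T_suction - T_evap
Superheat = -10 - (-17)
Superheat = 7 K

7


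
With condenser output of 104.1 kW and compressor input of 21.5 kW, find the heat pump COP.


COP_hp = Q_cond / W
COP_hp = 104.1 / 21.5
COP_hp = 4.842

4.842


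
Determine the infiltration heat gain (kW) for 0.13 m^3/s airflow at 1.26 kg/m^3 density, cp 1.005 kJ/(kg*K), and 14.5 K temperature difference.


Q = V_dot * rho * cp * dT
Q = 0.13 * 1.26 * 1.005 * 14.5
Q = 2.387 kW

2.387


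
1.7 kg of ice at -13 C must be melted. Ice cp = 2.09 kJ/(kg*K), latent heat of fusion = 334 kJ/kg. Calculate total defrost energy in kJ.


Sensible heat = cp * dT = 2.09 * 13 = 27.17 kJ/kg
Total per kg = 27.17 + 334 = 361.17 kJ/kg
Q = m * total = 1.7 * 361.17
Q = 614.0 kJ

614.0


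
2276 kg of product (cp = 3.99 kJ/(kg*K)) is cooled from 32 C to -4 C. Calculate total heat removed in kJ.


dT = 32 - (-4) = 36 K
Q = m * cp * dT = 2276 * 3.99 * 36
Q = 326925 kJ

326925


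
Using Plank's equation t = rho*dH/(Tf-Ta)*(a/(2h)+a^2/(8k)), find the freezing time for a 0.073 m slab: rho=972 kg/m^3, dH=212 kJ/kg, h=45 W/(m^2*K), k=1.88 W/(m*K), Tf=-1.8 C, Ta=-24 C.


dT = -1.8 - (-24) = 22.2 K
term1 = a/(2h) = 0.073/(2*45) = 0.0008111111111
term2 = a^2/(8k) = 0.073^2/(8*1.88) = 0.0003543218085
t = rho*dH*1000/dT * (term1 + term2)
t = 972*212*1000/22.2 * (0.0008111111111 + 0.0003543218085)
t = 10818 s

10818


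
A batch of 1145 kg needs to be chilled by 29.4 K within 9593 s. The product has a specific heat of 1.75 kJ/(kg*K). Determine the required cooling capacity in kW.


Q = m * cp * dT / t
Q = 1145 * 1.75 * 29.4 / 9593
Q = 6.141 kW

6.141


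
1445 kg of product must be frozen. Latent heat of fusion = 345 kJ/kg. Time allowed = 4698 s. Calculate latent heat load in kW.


Q_lat = m * h_fg / t
Q_lat = 1445 * 345 / 4698
Q_lat = 106.11 kW

106.11


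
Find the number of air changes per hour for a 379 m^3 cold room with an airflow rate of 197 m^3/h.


ACH = flow / volume
ACH = 197 / 379
ACH = 0.52

0.52


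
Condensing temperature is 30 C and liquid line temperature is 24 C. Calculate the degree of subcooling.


Subcooling = T_cond - T_liquid
Subcooling = 30 - 24
Subcooling = 6 K

6


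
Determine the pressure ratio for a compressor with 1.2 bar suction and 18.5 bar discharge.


PR = P_high / P_low
PR = 18.5 / 1.2
PR = 15.417

15.417


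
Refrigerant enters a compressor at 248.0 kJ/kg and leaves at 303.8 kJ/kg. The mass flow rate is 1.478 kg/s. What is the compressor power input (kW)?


dh = 303.8 - 248.0 = 55.8 kJ/kg
W = m_dot * dh = 1.478 * 55.8 = 82.47 kW

82.47
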